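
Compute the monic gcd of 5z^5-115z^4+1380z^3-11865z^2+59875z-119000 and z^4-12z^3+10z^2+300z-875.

By polynomial division,
  5z^5-115z^4+1380z^3-11865z^2+59875z-119000 = (5z-55)(z^4-12z^3+10z^2+300z-875) + (670z^3-12815z^2+80750z-167125)
  z^4-12z^3+10z^2+300z-875 = ((1/670)z+191/17956)(670z^3-12815z^2+80750z-167125) + ((463125/17956)z^2-(1389375/4489)z+16209375/17956)
  670z^3-12815z^2+80750z-167125 = ((2406104/92625)z-3429596/18525)((463125/17956)z^2-(1389375/4489)z+16209375/17956) + (0)
Last nonzero remainder: (463125/17956)z^2-(1389375/4489)z+16209375/17956. Dividing through by 463125/17956 gives the monic gcd z^2-12z+35.

z^2-12z+35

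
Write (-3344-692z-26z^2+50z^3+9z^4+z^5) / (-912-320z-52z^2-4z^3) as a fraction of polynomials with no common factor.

(88+2z-2z^2-z^3)/(24+4z)

Apply the Euclidean algorithm:
  z^5+9z^4+50z^3-26z^2-692z-3344 = (-(1/4)z^2+z-11/2)(-4z^3-52z^2-320z-912) + (-220z^2-1540z-8360)
  -4z^3-52z^2-320z-912 = ((1/55)z+6/55)(-220z^2-1540z-8360) + (0)
Last nonzero remainder: -220z^2-1540z-8360. Dividing through by -220 gives the monic gcd z^2+7z+38.
Cancel z^2+7z+38 from numerator and denominator to get the reduced form.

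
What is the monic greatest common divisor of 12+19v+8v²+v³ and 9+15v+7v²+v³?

Euclidean algorithm in ℚ[v]:
  v³+8v²+19v+12 = (v³+7v²+15v+9) + (v²+4v+3)
  v³+7v²+15v+9 = (v+3)(v²+4v+3) + (0)
The last nonzero remainder v²+4v+3 is already monic.

3+4v+v²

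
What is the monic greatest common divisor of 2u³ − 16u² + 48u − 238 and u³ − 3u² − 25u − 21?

u − 7

By polynomial division,
  2u³ − 16u² + 48u − 238 = (2)(u³ − 3u² − 25u − 21) + (−10u² + 98u − 196)
  u³ − 3u² − 25u − 21 = (−(1/10)u − 17/25)(−10u² + 98u − 196) + ((551/25)u − 3857/25)
  −10u² + 98u − 196 = (−(250/551)u + 700/551)((551/25)u − 3857/25) + (0)
Last nonzero remainder: (551/25)u − 3857/25. Dividing through by 551/25 gives the monic gcd u − 7.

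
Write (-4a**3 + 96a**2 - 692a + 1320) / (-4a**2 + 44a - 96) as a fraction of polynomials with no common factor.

Euclidean algorithm in ℚ[a]:
  -4a**3 + 96a**2 - 692a + 1320 = (a - 13)(-4a**2 + 44a - 96) + (-24a + 72)
  -4a**2 + 44a - 96 = ((1/6)a - 4/3)(-24a + 72) + (0)
Last nonzero remainder: -24a + 72. Dividing through by -24 gives the monic gcd a - 3.
Cancel a - 3 from numerator and denominator to get the reduced form.

(a**2 - 21a + 110)/(a - 8)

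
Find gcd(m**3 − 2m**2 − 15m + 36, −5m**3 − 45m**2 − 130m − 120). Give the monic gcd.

m + 4

Repeated division with remainder:
  m**3 − 2m**2 − 15m + 36 = (−1/5)(−5m**3 − 45m**2 − 130m − 120) + (−11m**2 − 41m + 12)
  −5m**3 − 45m**2 − 130m − 120 = ((5/11)m + 290/121)(−11m**2 − 41m + 12) + (−(4500/121)m − 18000/121)
  −11m**2 − 41m + 12 = ((1331/4500)m − 121/1500)(−(4500/121)m − 18000/121) + (0)
Last nonzero remainder: −(4500/121)m − 18000/121. Dividing through by −4500/121 gives the monic gcd m + 4.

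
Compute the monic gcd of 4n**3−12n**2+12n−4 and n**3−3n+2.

n**2−2n+1

Euclidean algorithm in ℚ[n]:
  4n**3−12n**2+12n−4 = (4)(n**3−3n+2) + (−12n**2+24n−12)
  n**3−3n+2 = (−(1/12)n−1/6)(−12n**2+24n−12) + (0)
Last nonzero remainder: −12n**2+24n−12. Dividing through by −12 gives the monic gcd n**2−2n+1.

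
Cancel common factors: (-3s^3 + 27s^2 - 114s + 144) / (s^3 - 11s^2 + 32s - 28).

(-3s^2 + 21s - 72)/(s^2 - 9s + 14)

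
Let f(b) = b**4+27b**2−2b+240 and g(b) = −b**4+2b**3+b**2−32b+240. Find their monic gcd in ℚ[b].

b**2−2b+15

Apply the Euclidean algorithm:
  b**4+27b**2−2b+240 = (−1)(−b**4+2b**3+b**2−32b+240) + (2b**3+28b**2−34b+480)
  −b**4+2b**3+b**2−32b+240 = (−(1/2)b+8)(2b**3+28b**2−34b+480) + (−240b**2+480b−3600)
  2b**3+28b**2−34b+480 = (−(1/120)b−2/15)(−240b**2+480b−3600) + (0)
Last nonzero remainder: −240b**2+480b−3600. Dividing through by −240 gives the monic gcd b**2−2b+15.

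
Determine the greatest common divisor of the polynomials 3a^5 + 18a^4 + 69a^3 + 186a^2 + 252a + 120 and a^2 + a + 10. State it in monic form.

By polynomial division,
  3a^5 + 18a^4 + 69a^3 + 186a^2 + 252a + 120 = (3a^3 + 15a^2 + 24a + 12)(a^2 + a + 10) + (0)
The last nonzero remainder a^2 + a + 10 is already monic.

a^2 + a + 10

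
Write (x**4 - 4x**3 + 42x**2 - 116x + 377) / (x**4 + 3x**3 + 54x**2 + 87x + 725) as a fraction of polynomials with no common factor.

Repeated division with remainder:
  x**4 - 4x**3 + 42x**2 - 116x + 377 = (x**4 + 3x**3 + 54x**2 + 87x + 725) + (-7x**3 - 12x**2 - 203x - 348)
  x**4 + 3x**3 + 54x**2 + 87x + 725 = (-(1/7)x - 9/49)(-7x**3 - 12x**2 - 203x - 348) + ((1117/49)x**2 + 32393/49)
  -7x**3 - 12x**2 - 203x - 348 = (-(343/1117)x - 588/1117)((1117/49)x**2 + 32393/49) + (0)
Last nonzero remainder: (1117/49)x**2 + 32393/49. Dividing through by 1117/49 gives the monic gcd x**2 + 29.
Cancel x**2 + 29 from numerator and denominator to get the reduced form.

(x**2 - 4x + 13)/(x**2 + 3x + 25)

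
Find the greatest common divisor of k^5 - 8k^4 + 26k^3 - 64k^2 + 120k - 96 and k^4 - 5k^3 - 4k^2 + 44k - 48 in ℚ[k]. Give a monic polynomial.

k^3 - 8k^2 + 20k - 16

Apply the Euclidean algorithm:
  k^5 - 8k^4 + 26k^3 - 64k^2 + 120k - 96 = (k - 3)(k^4 - 5k^3 - 4k^2 + 44k - 48) + (15k^3 - 120k^2 + 300k - 240)
  k^4 - 5k^3 - 4k^2 + 44k - 48 = ((1/15)k + 1/5)(15k^3 - 120k^2 + 300k - 240) + (0)
Last nonzero remainder: 15k^3 - 120k^2 + 300k - 240. Dividing through by 15 gives the monic gcd k^3 - 8k^2 + 20k - 16.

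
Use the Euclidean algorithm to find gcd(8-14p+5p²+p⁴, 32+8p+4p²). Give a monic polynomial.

8+2p+p²

By polynomial division,
  p⁴+5p²-14p+8 = ((1/4)p²-(1/2)p+1/4)(4p²+8p+32) + (0)
Last nonzero remainder: 4p²+8p+32. Dividing through by 4 gives the monic gcd p²+2p+8.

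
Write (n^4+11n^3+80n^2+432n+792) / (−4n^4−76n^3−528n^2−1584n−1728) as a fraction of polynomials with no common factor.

(−n^2−2n−44)/(4n^2+40n+96)

By polynomial division,
  n^4+11n^3+80n^2+432n+792 = (−1/4)(−4n^4−76n^3−528n^2−1584n−1728) + (−8n^3−52n^2+36n+360)
  −4n^4−76n^3−528n^2−1584n−1728 = ((1/2)n+25/4)(−8n^3−52n^2+36n+360) + (−221n^2−1989n−3978)
  −8n^3−52n^2+36n+360 = ((8/221)n−20/221)(−221n^2−1989n−3978) + (0)
Last nonzero remainder: −221n^2−1989n−3978. Dividing through by −221 gives the monic gcd n^2+9n+18.
Cancel n^2+9n+18 from numerator and denominator to get the reduced form.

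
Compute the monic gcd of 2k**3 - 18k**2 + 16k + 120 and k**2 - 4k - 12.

k**2 - 4k - 12

Apply the Euclidean algorithm:
  2k**3 - 18k**2 + 16k + 120 = (2k - 10)(k**2 - 4k - 12) + (0)
The last nonzero remainder k**2 - 4k - 12 is already monic.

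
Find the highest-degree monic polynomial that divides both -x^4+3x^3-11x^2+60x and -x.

x

Apply the Euclidean algorithm:
  -x^4+3x^3-11x^2+60x = (x^3-3x^2+11x-60)(-x) + (0)
Last nonzero remainder: -x. Dividing through by -1 gives the monic gcd x.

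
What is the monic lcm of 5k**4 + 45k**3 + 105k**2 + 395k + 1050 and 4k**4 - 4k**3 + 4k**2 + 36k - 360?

k**5 + 6k**4 - 6k**3 + 16k**2 - 27k - 630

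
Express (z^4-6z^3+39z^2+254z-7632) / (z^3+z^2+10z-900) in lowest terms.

(z^3+3z^2+66z+848)/(z^2+10z+100)

Euclidean algorithm in ℚ[z]:
  z^4-6z^3+39z^2+254z-7632 = (z-7)(z^3+z^2+10z-900) + (36z^2+1224z-13932)
  z^3+z^2+10z-900 = ((1/36)z-11/12)(36z^2+1224z-13932) + (1519z-13671)
  36z^2+1224z-13932 = ((36/1519)z+1548/1519)(1519z-13671) + (0)
Last nonzero remainder: 1519z-13671. Dividing through by 1519 gives the monic gcd z-9.
Cancel z-9 from numerator and denominator to get the reduced form.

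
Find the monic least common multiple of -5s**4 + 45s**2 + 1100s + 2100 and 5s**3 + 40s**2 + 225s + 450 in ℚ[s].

By polynomial division,
  -5s**4 + 45s**2 + 1100s + 2100 = (-s + 8)(5s**3 + 40s**2 + 225s + 450) + (-50s**2 - 250s - 1500)
  5s**3 + 40s**2 + 225s + 450 = (-(1/10)s - 3/10)(-50s**2 - 250s - 1500) + (0)
Last nonzero remainder: -50s**2 - 250s - 1500. Dividing through by -50 gives the monic gcd s**2 + 5s + 30.
Then lcm(f, g) = f·g / gcd(f, g); expanding and making the result monic gives the answer.

s**5 + 3s**4 - 9s**3 - 247s**2 - 1080s - 1260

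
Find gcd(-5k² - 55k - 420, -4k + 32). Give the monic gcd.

1

Apply the Euclidean algorithm:
  -5k² - 55k - 420 = ((5/4)k + 95/4)(-4k + 32) + (-1180)
  -4k + 32 = ((1/295)k - 8/295)(-1180) + (0)
The last nonzero remainder is the constant -1180, so the polynomials are coprime and gcd = 1.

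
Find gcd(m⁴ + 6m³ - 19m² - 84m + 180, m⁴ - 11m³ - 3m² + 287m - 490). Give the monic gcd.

m² + 3m - 10

Repeated division with remainder:
  m⁴ + 6m³ - 19m² - 84m + 180 = (m⁴ - 11m³ - 3m² + 287m - 490) + (17m³ - 16m² - 371m + 670)
  m⁴ - 11m³ - 3m² + 287m - 490 = ((1/17)m - 171/289)(17m³ - 16m² - 371m + 670) + ((2704/289)m² + (8112/289)m - 27040/289)
  17m³ - 16m² - 371m + 670 = ((4913/2704)m - 19363/2704)((2704/289)m² + (8112/289)m - 27040/289) + (0)
Last nonzero remainder: (2704/289)m² + (8112/289)m - 27040/289. Dividing through by 2704/289 gives the monic gcd m² + 3m - 10.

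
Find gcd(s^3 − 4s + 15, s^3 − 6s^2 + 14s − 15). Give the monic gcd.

s^2 − 3s + 5

Apply the Euclidean algorithm:
  s^3 − 4s + 15 = (s^3 − 6s^2 + 14s − 15) + (6s^2 − 18s + 30)
  s^3 − 6s^2 + 14s − 15 = ((1/6)s − 1/2)(6s^2 − 18s + 30) + (0)
Last nonzero remainder: 6s^2 − 18s + 30. Dividing through by 6 gives the monic gcd s^2 − 3s + 5.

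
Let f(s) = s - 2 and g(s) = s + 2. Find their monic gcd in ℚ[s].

By polynomial division,
  s - 2 = (s + 2) + (-4)
  s + 2 = (-(1/4)s - 1/2)(-4) + (0)
The last nonzero remainder is the constant -4, so the polynomials are coprime and gcd = 1.

1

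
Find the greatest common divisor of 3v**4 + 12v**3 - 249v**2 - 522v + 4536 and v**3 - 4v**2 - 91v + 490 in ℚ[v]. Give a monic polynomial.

v - 7

Euclidean algorithm in ℚ[v]:
  3v**4 + 12v**3 - 249v**2 - 522v + 4536 = (3v + 24)(v**3 - 4v**2 - 91v + 490) + (120v**2 + 192v - 7224)
  v**3 - 4v**2 - 91v + 490 = ((1/120)v - 7/150)(120v**2 + 192v - 7224) + (-(546/25)v + 3822/25)
  120v**2 + 192v - 7224 = (-(500/91)v - 4300/91)(-(546/25)v + 3822/25) + (0)
Last nonzero remainder: -(546/25)v + 3822/25. Dividing through by -546/25 gives the monic gcd v - 7.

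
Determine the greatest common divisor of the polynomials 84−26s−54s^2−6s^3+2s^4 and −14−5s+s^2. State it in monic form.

−14−5s+s^2

Repeated division with remainder:
  2s^4−6s^3−54s^2−26s+84 = (2s^2+4s−6)(s^2−5s−14) + (0)
The last nonzero remainder s^2−5s−14 is already monic.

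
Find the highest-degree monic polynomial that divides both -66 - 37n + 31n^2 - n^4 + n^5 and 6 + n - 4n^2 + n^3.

By polynomial division,
  n^5 - n^4 + 31n^2 - 37n - 66 = (n^2 + 3n + 11)(n^3 - 4n^2 + n + 6) + (66n^2 - 66n - 132)
  n^3 - 4n^2 + n + 6 = ((1/66)n - 1/22)(66n^2 - 66n - 132) + (0)
Last nonzero remainder: 66n^2 - 66n - 132. Dividing through by 66 gives the monic gcd n^2 - n - 2.

-2 - n + n^2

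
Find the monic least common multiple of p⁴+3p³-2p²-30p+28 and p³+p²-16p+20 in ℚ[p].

p⁶+6p⁵-3p⁴-66p³-42p²+384p-280

By polynomial division,
  p⁴+3p³-2p²-30p+28 = (p+2)(p³+p²-16p+20) + (12p²-18p-12)
  p³+p²-16p+20 = ((1/12)p+5/24)(12p²-18p-12) + (-(45/4)p+45/2)
  12p²-18p-12 = (-(16/15)p-8/15)(-(45/4)p+45/2) + (0)
Last nonzero remainder: -(45/4)p+45/2. Dividing through by -45/4 gives the monic gcd p-2.
Then lcm(f, g) = f·g / gcd(f, g); expanding and making the result monic gives the answer.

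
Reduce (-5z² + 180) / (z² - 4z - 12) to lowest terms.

Repeated division with remainder:
  -5z² + 180 = (-5)(z² - 4z - 12) + (-20z + 120)
  z² - 4z - 12 = (-(1/20)z - 1/10)(-20z + 120) + (0)
Last nonzero remainder: -20z + 120. Dividing through by -20 gives the monic gcd z - 6.
Cancel z - 6 from numerator and denominator to get the reduced form.

(-5z - 30)/(z + 2)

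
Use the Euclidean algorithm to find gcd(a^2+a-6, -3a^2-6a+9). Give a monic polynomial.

By polynomial division,
  a^2+a-6 = (-1/3)(-3a^2-6a+9) + (-a-3)
  -3a^2-6a+9 = (3a-3)(-a-3) + (0)
Last nonzero remainder: -a-3. Dividing through by -1 gives the monic gcd a+3.

a+3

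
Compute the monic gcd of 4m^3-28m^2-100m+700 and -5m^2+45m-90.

1

Apply the Euclidean algorithm:
  4m^3-28m^2-100m+700 = (-(4/5)m-8/5)(-5m^2+45m-90) + (-100m+556)
  -5m^2+45m-90 = ((1/20)m-43/250)(-100m+556) + (704/125)
  -100m+556 = (-(3125/176)m+17375/176)(704/125) + (0)
The last nonzero remainder is the constant 704/125, so the polynomials are coprime and gcd = 1.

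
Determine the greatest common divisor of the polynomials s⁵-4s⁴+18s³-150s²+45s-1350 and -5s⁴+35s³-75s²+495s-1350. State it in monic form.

s³-4s²+3s-90

Repeated division with remainder:
  s⁵-4s⁴+18s³-150s²+45s-1350 = (-(1/5)s-3/5)(-5s⁴+35s³-75s²+495s-1350) + (24s³-96s²+72s-2160)
  -5s⁴+35s³-75s²+495s-1350 = (-(5/24)s+5/8)(24s³-96s²+72s-2160) + (0)
Last nonzero remainder: 24s³-96s²+72s-2160. Dividing through by 24 gives the monic gcd s³-4s²+3s-90.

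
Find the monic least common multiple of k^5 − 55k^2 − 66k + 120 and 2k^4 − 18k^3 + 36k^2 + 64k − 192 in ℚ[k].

k^7 − 7k^6 + 12k^5 − 55k^4 + 319k^3 − 78k^2 − 1632k + 1440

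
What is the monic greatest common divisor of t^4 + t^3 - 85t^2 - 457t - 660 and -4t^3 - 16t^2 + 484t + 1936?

Apply the Euclidean algorithm:
  t^4 + t^3 - 85t^2 - 457t - 660 = (-(1/4)t + 3/4)(-4t^3 - 16t^2 + 484t + 1936) + (48t^2 - 336t - 2112)
  -4t^3 - 16t^2 + 484t + 1936 = (-(1/12)t - 11/12)(48t^2 - 336t - 2112) + (0)
Last nonzero remainder: 48t^2 - 336t - 2112. Dividing through by 48 gives the monic gcd t^2 - 7t - 44.

t^2 - 7t - 44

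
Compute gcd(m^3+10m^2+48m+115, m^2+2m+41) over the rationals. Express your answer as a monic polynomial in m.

1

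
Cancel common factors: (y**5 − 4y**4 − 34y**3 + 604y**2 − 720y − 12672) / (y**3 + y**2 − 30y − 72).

Apply the Euclidean algorithm:
  y**5 − 4y**4 − 34y**3 + 604y**2 − 720y − 12672 = (y**2 − 5y + 1)(y**3 + y**2 − 30y − 72) + (525y**2 − 1050y − 12600)
  y**3 + y**2 − 30y − 72 = ((1/525)y + 1/175)(525y**2 − 1050y − 12600) + (0)
Last nonzero remainder: 525y**2 − 1050y − 12600. Dividing through by 525 gives the monic gcd y**2 − 2y − 24.
Cancel y**2 − 2y − 24 from numerator and denominator to get the reduced form.

(y**3 − 2y**2 − 14y + 528)/(y + 3)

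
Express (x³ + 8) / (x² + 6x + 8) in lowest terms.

(x² - 2x + 4)/(x + 4)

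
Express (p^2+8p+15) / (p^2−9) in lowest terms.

(p+5)/(p−3)

By polynomial division,
  p^2+8p+15 = (p^2−9) + (8p+24)
  p^2−9 = ((1/8)p−3/8)(8p+24) + (0)
Last nonzero remainder: 8p+24. Dividing through by 8 gives the monic gcd p+3.
Cancel p+3 from numerator and denominator to get the reduced form.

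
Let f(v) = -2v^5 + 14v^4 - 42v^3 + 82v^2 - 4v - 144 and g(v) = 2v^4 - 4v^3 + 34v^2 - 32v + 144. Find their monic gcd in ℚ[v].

v^2 - 2v + 9

Euclidean algorithm in ℚ[v]:
  -2v^5 + 14v^4 - 42v^3 + 82v^2 - 4v - 144 = (-v + 5)(2v^4 - 4v^3 + 34v^2 - 32v + 144) + (12v^3 - 120v^2 + 300v - 864)
  2v^4 - 4v^3 + 34v^2 - 32v + 144 = ((1/6)v + 4/3)(12v^3 - 120v^2 + 300v - 864) + (144v^2 - 288v + 1296)
  12v^3 - 120v^2 + 300v - 864 = ((1/12)v - 2/3)(144v^2 - 288v + 1296) + (0)
Last nonzero remainder: 144v^2 - 288v + 1296. Dividing through by 144 gives the monic gcd v^2 - 2v + 9.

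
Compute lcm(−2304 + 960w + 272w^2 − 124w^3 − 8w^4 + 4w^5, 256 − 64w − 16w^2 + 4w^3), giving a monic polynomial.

Apply the Euclidean algorithm:
  4w^5 − 8w^4 − 124w^3 + 272w^2 + 960w − 2304 = (w^2 + 2w − 7)(4w^3 − 16w^2 − 64w + 256) + (32w^2 − 512)
  4w^3 − 16w^2 − 64w + 256 = ((1/8)w − 1/2)(32w^2 − 512) + (0)
Last nonzero remainder: 32w^2 − 512. Dividing through by 32 gives the monic gcd w^2 − 16.
Then lcm(f, g) = f·g / gcd(f, g); expanding and making the result monic gives the answer.

2304 − 1536w − 32w^2 + 192w^3 − 23w^4 − 6w^5 + w^6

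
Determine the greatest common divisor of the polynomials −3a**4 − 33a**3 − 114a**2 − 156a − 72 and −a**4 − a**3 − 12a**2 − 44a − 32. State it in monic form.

Apply the Euclidean algorithm:
  −3a**4 − 33a**3 − 114a**2 − 156a − 72 = (3)(−a**4 − a**3 − 12a**2 − 44a − 32) + (−30a**3 − 78a**2 − 24a + 24)
  −a**4 − a**3 − 12a**2 − 44a − 32 = ((1/30)a − 4/75)(−30a**3 − 78a**2 − 24a + 24) + (−(384/25)a**2 − (1152/25)a − 768/25)
  −30a**3 − 78a**2 − 24a + 24 = ((125/64)a − 25/32)(−(384/25)a**2 − (1152/25)a − 768/25) + (0)
Last nonzero remainder: −(384/25)a**2 − (1152/25)a − 768/25. Dividing through by −384/25 gives the monic gcd a**2 + 3a + 2.

a**2 + 3a + 2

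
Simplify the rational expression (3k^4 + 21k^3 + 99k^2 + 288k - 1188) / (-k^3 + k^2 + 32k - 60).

Apply the Euclidean algorithm:
  3k^4 + 21k^3 + 99k^2 + 288k - 1188 = (-3k - 24)(-k^3 + k^2 + 32k - 60) + (219k^2 + 876k - 2628)
  -k^3 + k^2 + 32k - 60 = (-(1/219)k + 5/219)(219k^2 + 876k - 2628) + (0)
Last nonzero remainder: 219k^2 + 876k - 2628. Dividing through by 219 gives the monic gcd k^2 + 4k - 12.
Cancel k^2 + 4k - 12 from numerator and denominator to get the reduced form.

(-3k^2 - 9k - 99)/(k - 5)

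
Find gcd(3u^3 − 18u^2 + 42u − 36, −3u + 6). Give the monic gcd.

u − 2

By polynomial division,
  3u^3 − 18u^2 + 42u − 36 = (−u^2 + 4u − 6)(−3u + 6) + (0)
Last nonzero remainder: −3u + 6. Dividing through by −3 gives the monic gcd u − 2.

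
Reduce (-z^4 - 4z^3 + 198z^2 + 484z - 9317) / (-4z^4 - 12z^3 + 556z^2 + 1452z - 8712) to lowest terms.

(z^2 + 4z - 77)/(4z^2 + 12z - 72)

Apply the Euclidean algorithm:
  -z^4 - 4z^3 + 198z^2 + 484z - 9317 = (1/4)(-4z^4 - 12z^3 + 556z^2 + 1452z - 8712) + (-z^3 + 59z^2 + 121z - 7139)
  -4z^4 - 12z^3 + 556z^2 + 1452z - 8712 = (4z + 248)(-z^3 + 59z^2 + 121z - 7139) + (-14560z^2 + 1761760)
  -z^3 + 59z^2 + 121z - 7139 = ((1/14560)z - 59/14560)(-14560z^2 + 1761760) + (0)
Last nonzero remainder: -14560z^2 + 1761760. Dividing through by -14560 gives the monic gcd z^2 - 121.
Cancel z^2 - 121 from numerator and denominator to get the reduced form.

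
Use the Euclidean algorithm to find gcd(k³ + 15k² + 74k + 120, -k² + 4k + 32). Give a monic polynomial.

k + 4

Repeated division with remainder:
  k³ + 15k² + 74k + 120 = (-k - 19)(-k² + 4k + 32) + (182k + 728)
  -k² + 4k + 32 = (-(1/182)k + 4/91)(182k + 728) + (0)
Last nonzero remainder: 182k + 728. Dividing through by 182 gives the monic gcd k + 4.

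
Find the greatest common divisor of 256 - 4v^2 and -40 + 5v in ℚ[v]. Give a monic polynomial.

-8 + v

Apply the Euclidean algorithm:
  -4v^2 + 256 = (-(4/5)v - 32/5)(5v - 40) + (0)
Last nonzero remainder: 5v - 40. Dividing through by 5 gives the monic gcd v - 8.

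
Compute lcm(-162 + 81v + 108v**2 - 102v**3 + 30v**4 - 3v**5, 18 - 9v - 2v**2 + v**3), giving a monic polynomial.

162 - 27v - 135v**2 + 66v**3 + 4v**4 - 7v**5 + v**6

Repeated division with remainder:
  -3v**5 + 30v**4 - 102v**3 + 108v**2 + 81v - 162 = (-3v**2 + 24v - 81)(v**3 - 2v**2 - 9v + 18) + (216v**2 - 1080v + 1296)
  v**3 - 2v**2 - 9v + 18 = ((1/216)v + 1/72)(216v**2 - 1080v + 1296) + (0)
Last nonzero remainder: 216v**2 - 1080v + 1296. Dividing through by 216 gives the monic gcd v**2 - 5v + 6.
Then lcm(f, g) = f·g / gcd(f, g); expanding and making the result monic gives the answer.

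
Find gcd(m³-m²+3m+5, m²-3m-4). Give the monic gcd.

Euclidean algorithm in ℚ[m]:
  m³-m²+3m+5 = (m+2)(m²-3m-4) + (13m+13)
  m²-3m-4 = ((1/13)m-4/13)(13m+13) + (0)
Last nonzero remainder: 13m+13. Dividing through by 13 gives the monic gcd m+1.

m+1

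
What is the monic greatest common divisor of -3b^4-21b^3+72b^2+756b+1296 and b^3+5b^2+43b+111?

Euclidean algorithm in ℚ[b]:
  -3b^4-21b^3+72b^2+756b+1296 = (-3b-6)(b^3+5b^2+43b+111) + (231b^2+1347b+1962)
  b^3+5b^2+43b+111 = ((1/231)b-64/17787)(231b^2+1347b+1962) + ((233325/5929)b+699975/5929)
  231b^2+1347b+1962 = ((456533/77775)b+1292522/77775)((233325/5929)b+699975/5929) + (0)
Last nonzero remainder: (233325/5929)b+699975/5929. Dividing through by 233325/5929 gives the monic gcd b+3.

b+3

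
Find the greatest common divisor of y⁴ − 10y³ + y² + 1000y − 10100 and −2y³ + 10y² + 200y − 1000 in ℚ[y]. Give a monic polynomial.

Apply the Euclidean algorithm:
  y⁴ − 10y³ + y² + 1000y − 10100 = (−(1/2)y + 5/2)(−2y³ + 10y² + 200y − 1000) + (76y² − 7600)
  −2y³ + 10y² + 200y − 1000 = (−(1/38)y + 5/38)(76y² − 7600) + (0)
Last nonzero remainder: 76y² − 7600. Dividing through by 76 gives the monic gcd y² − 100.

y² − 100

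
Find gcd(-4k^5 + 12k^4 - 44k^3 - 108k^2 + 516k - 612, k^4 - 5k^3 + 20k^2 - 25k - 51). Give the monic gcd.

Apply the Euclidean algorithm:
  -4k^5 + 12k^4 - 44k^3 - 108k^2 + 516k - 612 = (-4k - 8)(k^4 - 5k^3 + 20k^2 - 25k - 51) + (-4k^3 - 48k^2 + 112k - 1020)
  k^4 - 5k^3 + 20k^2 - 25k - 51 = (-(1/4)k + 17/4)(-4k^3 - 48k^2 + 112k - 1020) + (252k^2 - 756k + 4284)
  -4k^3 - 48k^2 + 112k - 1020 = (-(1/63)k - 5/21)(252k^2 - 756k + 4284) + (0)
Last nonzero remainder: 252k^2 - 756k + 4284. Dividing through by 252 gives the monic gcd k^2 - 3k + 17.

k^2 - 3k + 17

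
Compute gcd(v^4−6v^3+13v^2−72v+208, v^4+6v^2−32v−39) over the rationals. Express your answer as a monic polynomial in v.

By polynomial division,
  v^4−6v^3+13v^2−72v+208 = (v^4+6v^2−32v−39) + (−6v^3+7v^2−40v+247)
  v^4+6v^2−32v−39 = (−(1/6)v−7/36)(−6v^3+7v^2−40v+247) + ((25/36)v^2+(25/18)v+325/36)
  −6v^3+7v^2−40v+247 = (−(216/25)v+684/25)((25/36)v^2+(25/18)v+325/36) + (0)
Last nonzero remainder: (25/36)v^2+(25/18)v+325/36. Dividing through by 25/36 gives the monic gcd v^2+2v+13.

v^2+2v+13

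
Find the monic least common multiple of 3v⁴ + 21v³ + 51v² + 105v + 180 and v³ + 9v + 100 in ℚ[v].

By polynomial division,
  3v⁴ + 21v³ + 51v² + 105v + 180 = (3v + 21)(v³ + 9v + 100) + (24v² − 384v − 1920)
  v³ + 9v + 100 = ((1/24)v + 2/3)(24v² − 384v − 1920) + (345v + 1380)
  24v² − 384v − 1920 = ((8/115)v − 32/23)(345v + 1380) + (0)
Last nonzero remainder: 345v + 1380. Dividing through by 345 gives the monic gcd v + 4.
Then lcm(f, g) = f·g / gcd(f, g); expanding and making the result monic gives the answer.

v⁶ + 3v⁵ + 14v⁴ + 142v³ + 345v² + 635v + 1500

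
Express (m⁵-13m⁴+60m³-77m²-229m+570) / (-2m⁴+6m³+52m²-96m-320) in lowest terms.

Euclidean algorithm in ℚ[m]:
  m⁵-13m⁴+60m³-77m²-229m+570 = (-(1/2)m+5)(-2m⁴+6m³+52m²-96m-320) + (56m³-385m²+91m+2170)
  -2m⁴+6m³+52m²-96m-320 = (-(1/28)m-31/224)(56m³-385m²+91m+2170) + ((63/32)m²-(189/32)m-315/16)
  56m³-385m²+91m+2170 = ((256/9)m-992/9)((63/32)m²-(189/32)m-315/16) + (0)
Last nonzero remainder: (63/32)m²-(189/32)m-315/16. Dividing through by 63/32 gives the monic gcd m²-3m-10.
Cancel m²-3m-10 from numerator and denominator to get the reduced form.

(-m³+10m²-40m+57)/(2m²-32)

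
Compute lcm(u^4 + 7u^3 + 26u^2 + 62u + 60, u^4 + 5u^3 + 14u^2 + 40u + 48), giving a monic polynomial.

Euclidean algorithm in ℚ[u]:
  u^4 + 7u^3 + 26u^2 + 62u + 60 = (u^4 + 5u^3 + 14u^2 + 40u + 48) + (2u^3 + 12u^2 + 22u + 12)
  u^4 + 5u^3 + 14u^2 + 40u + 48 = ((1/2)u - 1/2)(2u^3 + 12u^2 + 22u + 12) + (9u^2 + 45u + 54)
  2u^3 + 12u^2 + 22u + 12 = ((2/9)u + 2/9)(9u^2 + 45u + 54) + (0)
Last nonzero remainder: 9u^2 + 45u + 54. Dividing through by 9 gives the monic gcd u^2 + 5u + 6.
Then lcm(f, g) = f·g / gcd(f, g); expanding and making the result monic gives the answer.

u^6 + 7u^5 + 34u^4 + 118u^3 + 268u^2 + 496u + 480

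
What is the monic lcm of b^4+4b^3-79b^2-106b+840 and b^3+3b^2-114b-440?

Apply the Euclidean algorithm:
  b^4+4b^3-79b^2-106b+840 = (b+1)(b^3+3b^2-114b-440) + (32b^2+448b+1280)
  b^3+3b^2-114b-440 = ((1/32)b-11/32)(32b^2+448b+1280) + (0)
Last nonzero remainder: 32b^2+448b+1280. Dividing through by 32 gives the monic gcd b^2+14b+40.
Then lcm(f, g) = f·g / gcd(f, g); expanding and making the result monic gives the answer.

b^5-7b^4-123b^3+763b^2+2006b-9240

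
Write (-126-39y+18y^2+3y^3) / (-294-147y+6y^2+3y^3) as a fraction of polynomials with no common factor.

(-3+y)/(-7+y)

Apply the Euclidean algorithm:
  3y^3+18y^2-39y-126 = (3y^3+6y^2-147y-294) + (12y^2+108y+168)
  3y^3+6y^2-147y-294 = ((1/4)y-7/4)(12y^2+108y+168) + (0)
Last nonzero remainder: 12y^2+108y+168. Dividing through by 12 gives the monic gcd y^2+9y+14.
Cancel y^2+9y+14 from numerator and denominator to get the reduced form.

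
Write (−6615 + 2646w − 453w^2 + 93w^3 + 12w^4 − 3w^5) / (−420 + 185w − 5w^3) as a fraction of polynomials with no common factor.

Repeated division with remainder:
  −3w^5 + 12w^4 + 93w^3 − 453w^2 + 2646w − 6615 = ((3/5)w^2 − (12/5)w + 18/5)(−5w^3 + 185w − 420) + (243w^2 + 972w − 5103)
  −5w^3 + 185w − 420 = (−(5/243)w + 20/243)(243w^2 + 972w − 5103) + (0)
Last nonzero remainder: 243w^2 + 972w − 5103. Dividing through by 243 gives the monic gcd w^2 + 4w − 21.
Cancel w^2 + 4w − 21 from numerator and denominator to get the reduced form.

(−315 + 66w − 24w^2 + 3w^3)/(−20 + 5w)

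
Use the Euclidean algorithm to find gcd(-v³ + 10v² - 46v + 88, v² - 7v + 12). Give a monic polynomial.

Euclidean algorithm in ℚ[v]:
  -v³ + 10v² - 46v + 88 = (-v + 3)(v² - 7v + 12) + (-13v + 52)
  v² - 7v + 12 = (-(1/13)v + 3/13)(-13v + 52) + (0)
Last nonzero remainder: -13v + 52. Dividing through by -13 gives the monic gcd v - 4.

v - 4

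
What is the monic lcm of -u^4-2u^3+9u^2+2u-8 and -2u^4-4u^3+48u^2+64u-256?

u^6+2u^5-25u^4-34u^3+152u^2+32u-128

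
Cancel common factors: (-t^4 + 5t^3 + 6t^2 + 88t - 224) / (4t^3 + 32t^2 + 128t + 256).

(-t^2 + 9t - 14)/(4t + 16)

By polynomial division,
  -t^4 + 5t^3 + 6t^2 + 88t - 224 = (-(1/4)t + 13/4)(4t^3 + 32t^2 + 128t + 256) + (-66t^2 - 264t - 1056)
  4t^3 + 32t^2 + 128t + 256 = (-(2/33)t - 8/33)(-66t^2 - 264t - 1056) + (0)
Last nonzero remainder: -66t^2 - 264t - 1056. Dividing through by -66 gives the monic gcd t^2 + 4t + 16.
Cancel t^2 + 4t + 16 from numerator and denominator to get the reduced form.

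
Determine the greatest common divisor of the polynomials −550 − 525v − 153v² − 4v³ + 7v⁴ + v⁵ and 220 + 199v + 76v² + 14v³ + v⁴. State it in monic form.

55 + 36v + 10v² + v³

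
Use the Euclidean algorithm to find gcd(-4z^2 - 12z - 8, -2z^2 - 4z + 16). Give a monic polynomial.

Repeated division with remainder:
  -4z^2 - 12z - 8 = (2)(-2z^2 - 4z + 16) + (-4z - 40)
  -2z^2 - 4z + 16 = ((1/2)z - 4)(-4z - 40) + (-144)
  -4z - 40 = ((1/36)z + 5/18)(-144) + (0)
The last nonzero remainder is the constant -144, so the polynomials are coprime and gcd = 1.

1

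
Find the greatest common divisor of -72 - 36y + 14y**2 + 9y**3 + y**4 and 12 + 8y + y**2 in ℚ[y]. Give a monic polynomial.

Repeated division with remainder:
  y**4 + 9y**3 + 14y**2 - 36y - 72 = (y**2 + y - 6)(y**2 + 8y + 12) + (0)
The last nonzero remainder y**2 + 8y + 12 is already monic.

12 + 8y + y**2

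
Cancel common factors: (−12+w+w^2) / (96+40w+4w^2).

(−3+w)/(24+4w)

Repeated division with remainder:
  w^2+w−12 = (1/4)(4w^2+40w+96) + (−9w−36)
  4w^2+40w+96 = (−(4/9)w−8/3)(−9w−36) + (0)
Last nonzero remainder: −9w−36. Dividing through by −9 gives the monic gcd w+4.
Cancel w+4 from numerator and denominator to get the reduced form.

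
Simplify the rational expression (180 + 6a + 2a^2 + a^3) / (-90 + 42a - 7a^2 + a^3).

By polynomial division,
  a^3 + 2a^2 + 6a + 180 = (a^3 - 7a^2 + 42a - 90) + (9a^2 - 36a + 270)
  a^3 - 7a^2 + 42a - 90 = ((1/9)a - 1/3)(9a^2 - 36a + 270) + (0)
Last nonzero remainder: 9a^2 - 36a + 270. Dividing through by 9 gives the monic gcd a^2 - 4a + 30.
Cancel a^2 - 4a + 30 from numerator and denominator to get the reduced form.

(6 + a)/(-3 + a)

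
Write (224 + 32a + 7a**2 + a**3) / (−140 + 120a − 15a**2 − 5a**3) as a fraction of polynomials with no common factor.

Euclidean algorithm in ℚ[a]:
  a**3 + 7a**2 + 32a + 224 = (−1/5)(−5a**3 − 15a**2 + 120a − 140) + (4a**2 + 56a + 196)
  −5a**3 − 15a**2 + 120a − 140 = (−(5/4)a + 55/4)(4a**2 + 56a + 196) + (−405a − 2835)
  4a**2 + 56a + 196 = (−(4/405)a − 28/405)(−405a − 2835) + (0)
Last nonzero remainder: −405a − 2835. Dividing through by −405 gives the monic gcd a + 7.
Cancel a + 7 from numerator and denominator to get the reduced form.

(−32 − a**2)/(20 − 20a + 5a**2)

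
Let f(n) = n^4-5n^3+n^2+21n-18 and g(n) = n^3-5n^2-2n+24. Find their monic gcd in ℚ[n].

n^2-n-6

By polynomial division,
  n^4-5n^3+n^2+21n-18 = (n)(n^3-5n^2-2n+24) + (3n^2-3n-18)
  n^3-5n^2-2n+24 = ((1/3)n-4/3)(3n^2-3n-18) + (0)
Last nonzero remainder: 3n^2-3n-18. Dividing through by 3 gives the monic gcd n^2-n-6.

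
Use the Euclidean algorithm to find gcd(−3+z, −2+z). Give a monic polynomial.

1

Euclidean algorithm in ℚ[z]:
  z−3 = (z−2) + (−1)
  z−2 = (−z+2)(−1) + (0)
The last nonzero remainder is the constant −1, so the polynomials are coprime and gcd = 1.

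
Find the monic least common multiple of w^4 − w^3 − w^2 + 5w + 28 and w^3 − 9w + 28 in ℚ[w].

w^5 + 3w^4 − 5w^3 + w^2 + 48w + 112

Euclidean algorithm in ℚ[w]:
  w^4 − w^3 − w^2 + 5w + 28 = (w − 1)(w^3 − 9w + 28) + (8w^2 − 32w + 56)
  w^3 − 9w + 28 = ((1/8)w + 1/2)(8w^2 − 32w + 56) + (0)
Last nonzero remainder: 8w^2 − 32w + 56. Dividing through by 8 gives the monic gcd w^2 − 4w + 7.
Then lcm(f, g) = f·g / gcd(f, g); expanding and making the result monic gives the answer.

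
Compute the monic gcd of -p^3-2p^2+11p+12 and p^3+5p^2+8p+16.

p+4

Apply the Euclidean algorithm:
  -p^3-2p^2+11p+12 = (-1)(p^3+5p^2+8p+16) + (3p^2+19p+28)
  p^3+5p^2+8p+16 = ((1/3)p-4/9)(3p^2+19p+28) + ((64/9)p+256/9)
  3p^2+19p+28 = ((27/64)p+63/64)((64/9)p+256/9) + (0)
Last nonzero remainder: (64/9)p+256/9. Dividing through by 64/9 gives the monic gcd p+4.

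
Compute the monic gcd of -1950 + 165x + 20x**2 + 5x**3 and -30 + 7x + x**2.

Apply the Euclidean algorithm:
  5x**3 + 20x**2 + 165x - 1950 = (5x - 15)(x**2 + 7x - 30) + (420x - 2400)
  x**2 + 7x - 30 = ((1/420)x + 89/2940)(420x - 2400) + (2090/49)
  420x - 2400 = ((2058/209)x - 11760/209)(2090/49) + (0)
The last nonzero remainder is the constant 2090/49, so the polynomials are coprime and gcd = 1.

1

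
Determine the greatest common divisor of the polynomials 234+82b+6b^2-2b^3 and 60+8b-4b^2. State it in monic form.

1

By polynomial division,
  -2b^3+6b^2+82b+234 = ((1/2)b-1/2)(-4b^2+8b+60) + (56b+264)
  -4b^2+8b+60 = (-(1/14)b+47/98)(56b+264) + (-3264/49)
  56b+264 = (-(343/408)b-539/136)(-3264/49) + (0)
The last nonzero remainder is the constant -3264/49, so the polynomials are coprime and gcd = 1.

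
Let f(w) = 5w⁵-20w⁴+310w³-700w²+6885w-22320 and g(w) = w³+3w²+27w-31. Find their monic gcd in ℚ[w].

w²+4w+31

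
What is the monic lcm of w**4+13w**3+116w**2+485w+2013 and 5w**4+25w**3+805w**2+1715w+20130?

w**6+16w**5+277w**4+2419w**3+17620w**2+65209w+245586

By polynomial division,
  w**4+13w**3+116w**2+485w+2013 = (1/5)(5w**4+25w**3+805w**2+1715w+20130) + (8w**3-45w**2+142w-2013)
  5w**4+25w**3+805w**2+1715w+20130 = ((5/8)w+425/64)(8w**3-45w**2+142w-2013) + ((64965/64)w**2+(64965/32)w+2143845/64)
  8w**3-45w**2+142w-2013 = ((512/64965)w-64/1065)((64965/64)w**2+(64965/32)w+2143845/64) + (0)
Last nonzero remainder: (64965/64)w**2+(64965/32)w+2143845/64. Dividing through by 64965/64 gives the monic gcd w**2+2w+33.
Then lcm(f, g) = f·g / gcd(f, g); expanding and making the result monic gives the answer.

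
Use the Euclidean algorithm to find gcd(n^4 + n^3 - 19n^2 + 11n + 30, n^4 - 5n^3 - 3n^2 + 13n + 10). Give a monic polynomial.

n^2 - n - 2

Euclidean algorithm in ℚ[n]:
  n^4 + n^3 - 19n^2 + 11n + 30 = (n^4 - 5n^3 - 3n^2 + 13n + 10) + (6n^3 - 16n^2 - 2n + 20)
  n^4 - 5n^3 - 3n^2 + 13n + 10 = ((1/6)n - 7/18)(6n^3 - 16n^2 - 2n + 20) + (-(80/9)n^2 + (80/9)n + 160/9)
  6n^3 - 16n^2 - 2n + 20 = (-(27/40)n + 9/8)(-(80/9)n^2 + (80/9)n + 160/9) + (0)
Last nonzero remainder: -(80/9)n^2 + (80/9)n + 160/9. Dividing through by -80/9 gives the monic gcd n^2 - n - 2.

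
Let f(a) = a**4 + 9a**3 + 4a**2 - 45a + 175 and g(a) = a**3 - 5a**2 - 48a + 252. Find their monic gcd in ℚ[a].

Apply the Euclidean algorithm:
  a**4 + 9a**3 + 4a**2 - 45a + 175 = (a + 14)(a**3 - 5a**2 - 48a + 252) + (122a**2 + 375a - 3353)
  a**3 - 5a**2 - 48a + 252 = ((1/122)a - 985/14884)(122a**2 + 375a - 3353) + ((64009/14884)a + 448063/14884)
  122a**2 + 375a - 3353 = ((1815848/64009)a - 7129436/64009)((64009/14884)a + 448063/14884) + (0)
Last nonzero remainder: (64009/14884)a + 448063/14884. Dividing through by 64009/14884 gives the monic gcd a + 7.

a + 7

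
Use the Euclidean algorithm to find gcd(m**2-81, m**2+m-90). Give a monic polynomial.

m-9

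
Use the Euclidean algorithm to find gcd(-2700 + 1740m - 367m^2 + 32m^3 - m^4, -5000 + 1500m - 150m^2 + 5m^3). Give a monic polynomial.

Repeated division with remainder:
  -m^4 + 32m^3 - 367m^2 + 1740m - 2700 = (-(1/5)m + 2/5)(5m^3 - 150m^2 + 1500m - 5000) + (-7m^2 + 140m - 700)
  5m^3 - 150m^2 + 1500m - 5000 = (-(5/7)m + 50/7)(-7m^2 + 140m - 700) + (0)
Last nonzero remainder: -7m^2 + 140m - 700. Dividing through by -7 gives the monic gcd m^2 - 20m + 100.

100 - 20m + m^2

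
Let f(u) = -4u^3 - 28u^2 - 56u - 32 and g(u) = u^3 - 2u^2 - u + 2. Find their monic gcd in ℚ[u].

u + 1

Apply the Euclidean algorithm:
  -4u^3 - 28u^2 - 56u - 32 = (-4)(u^3 - 2u^2 - u + 2) + (-36u^2 - 60u - 24)
  u^3 - 2u^2 - u + 2 = (-(1/36)u + 11/108)(-36u^2 - 60u - 24) + ((40/9)u + 40/9)
  -36u^2 - 60u - 24 = (-(81/10)u - 27/5)((40/9)u + 40/9) + (0)
Last nonzero remainder: (40/9)u + 40/9. Dividing through by 40/9 gives the monic gcd u + 1.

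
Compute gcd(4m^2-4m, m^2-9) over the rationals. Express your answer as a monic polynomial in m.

1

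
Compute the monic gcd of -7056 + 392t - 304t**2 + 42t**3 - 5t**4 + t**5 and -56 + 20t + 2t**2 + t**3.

28 + 4t + t**2

Repeated division with remainder:
  t**5 - 5t**4 + 42t**3 - 304t**2 + 392t - 7056 = (t**2 - 7t + 36)(t**3 + 2t**2 + 20t - 56) + (-180t**2 - 720t - 5040)
  t**3 + 2t**2 + 20t - 56 = (-(1/180)t + 1/90)(-180t**2 - 720t - 5040) + (0)
Last nonzero remainder: -180t**2 - 720t - 5040. Dividing through by -180 gives the monic gcd t**2 + 4t + 28.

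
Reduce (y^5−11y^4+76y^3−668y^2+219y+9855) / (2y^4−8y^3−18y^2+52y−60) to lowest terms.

(y^3−9y^2+73y−657)/(2y^2−4y+4)

Apply the Euclidean algorithm:
  y^5−11y^4+76y^3−668y^2+219y+9855 = ((1/2)y−7/2)(2y^4−8y^3−18y^2+52y−60) + (57y^3−757y^2+431y+9645)
  2y^4−8y^3−18y^2+52y−60 = ((2/57)y+1058/3249)(57y^3−757y^2+431y+9645) + ((693290/3249)y^2−(1386580/3249)y−3466450/1083)
  57y^3−757y^2+431y+9645 = ((185193/693290)y−2089107/693290)((693290/3249)y^2−(1386580/3249)y−3466450/1083) + (0)
Last nonzero remainder: (693290/3249)y^2−(1386580/3249)y−3466450/1083. Dividing through by 693290/3249 gives the monic gcd y^2−2y−15.
Cancel y^2−2y−15 from numerator and denominator to get the reduced form.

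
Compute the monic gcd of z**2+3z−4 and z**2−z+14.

1

Repeated division with remainder:
  z**2+3z−4 = (z**2−z+14) + (4z−18)
  z**2−z+14 = ((1/4)z+7/8)(4z−18) + (119/4)
  4z−18 = ((16/119)z−72/119)(119/4) + (0)
The last nonzero remainder is the constant 119/4, so the polynomials are coprime and gcd = 1.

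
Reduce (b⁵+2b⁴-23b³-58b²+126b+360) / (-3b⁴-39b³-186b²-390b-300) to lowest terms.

(-b³+4b²+9b-36)/(3b²+21b+30)

By polynomial division,
  b⁵+2b⁴-23b³-58b²+126b+360 = (-(1/3)b+11/3)(-3b⁴-39b³-186b²-390b-300) + (58b³+494b²+1456b+1460)
  -3b⁴-39b³-186b²-390b-300 = (-(3/58)b-195/841)(58b³+494b²+1456b+1460) + ((3240/841)b²+(19440/841)b+32400/841)
  58b³+494b²+1456b+1460 = ((24389/1620)b+61393/1620)((3240/841)b²+(19440/841)b+32400/841) + (0)
Last nonzero remainder: (3240/841)b²+(19440/841)b+32400/841. Dividing through by 3240/841 gives the monic gcd b²+6b+10.
Cancel b²+6b+10 from numerator and denominator to get the reduced form.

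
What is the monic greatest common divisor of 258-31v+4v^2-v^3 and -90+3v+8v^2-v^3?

By polynomial division,
  -v^3+4v^2-31v+258 = (-v^3+8v^2+3v-90) + (-4v^2-34v+348)
  -v^3+8v^2+3v-90 = ((1/4)v-33/8)(-4v^2-34v+348) + (-(897/4)v+2691/2)
  -4v^2-34v+348 = ((16/897)v+232/897)(-(897/4)v+2691/2) + (0)
Last nonzero remainder: -(897/4)v+2691/2. Dividing through by -897/4 gives the monic gcd v-6.

-6+v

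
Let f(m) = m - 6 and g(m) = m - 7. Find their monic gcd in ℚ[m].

1

By polynomial division,
  m - 6 = (m - 7) + (1)
  m - 7 = (m - 7)(1) + (0)
The last nonzero remainder is the constant 1, so the polynomials are coprime and gcd = 1.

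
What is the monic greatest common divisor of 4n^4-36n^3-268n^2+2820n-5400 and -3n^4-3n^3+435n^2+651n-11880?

Repeated division with remainder:
  4n^4-36n^3-268n^2+2820n-5400 = (-4/3)(-3n^4-3n^3+435n^2+651n-11880) + (-40n^3+312n^2+3688n-21240)
  -3n^4-3n^3+435n^2+651n-11880 = ((3/40)n+33/50)(-40n^3+312n^2+3688n-21240) + (-(1188/25)n^2-(4752/25)n+10692/5)
  -40n^3+312n^2+3688n-21240 = ((250/297)n-2950/297)(-(1188/25)n^2-(4752/25)n+10692/5) + (0)
Last nonzero remainder: -(1188/25)n^2-(4752/25)n+10692/5. Dividing through by -1188/25 gives the monic gcd n^2+4n-45.

n^2+4n-45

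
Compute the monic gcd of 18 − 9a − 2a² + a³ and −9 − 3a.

Repeated division with remainder:
  a³ − 2a² − 9a + 18 = (−(1/3)a² + (5/3)a − 2)(−3a − 9) + (0)
Last nonzero remainder: −3a − 9. Dividing through by −3 gives the monic gcd a + 3.

3 + a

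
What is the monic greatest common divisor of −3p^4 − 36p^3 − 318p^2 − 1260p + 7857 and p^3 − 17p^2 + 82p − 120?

p − 3

Repeated division with remainder:
  −3p^4 − 36p^3 − 318p^2 − 1260p + 7857 = (−3p − 87)(p^3 − 17p^2 + 82p − 120) + (−1551p^2 + 5514p − 2583)
  p^3 − 17p^2 + 82p − 120 = (−(1/1551)p + 2317/267289)(−1551p^2 + 5514p − 2583) + ((8696623/267289)p − 26089869/267289)
  −1551p^2 + 5514p − 2583 = (−(414565239/8696623)p + 230135829/8696623)((8696623/267289)p − 26089869/267289) + (0)
Last nonzero remainder: (8696623/267289)p − 26089869/267289. Dividing through by 8696623/267289 gives the monic gcd p − 3.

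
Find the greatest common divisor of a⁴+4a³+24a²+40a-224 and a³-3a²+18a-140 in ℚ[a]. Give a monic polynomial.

By polynomial division,
  a⁴+4a³+24a²+40a-224 = (a+7)(a³-3a²+18a-140) + (27a²+54a+756)
  a³-3a²+18a-140 = ((1/27)a-5/27)(27a²+54a+756) + (0)
Last nonzero remainder: 27a²+54a+756. Dividing through by 27 gives the monic gcd a²+2a+28.

a²+2a+28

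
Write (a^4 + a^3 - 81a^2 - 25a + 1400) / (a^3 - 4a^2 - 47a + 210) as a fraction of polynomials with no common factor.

(a^3 + 6a^2 - 51a - 280)/(a^2 + a - 42)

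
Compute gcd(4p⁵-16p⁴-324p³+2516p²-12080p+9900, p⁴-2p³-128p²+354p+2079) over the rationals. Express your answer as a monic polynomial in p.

Euclidean algorithm in ℚ[p]:
  4p⁵-16p⁴-324p³+2516p²-12080p+9900 = (4p-8)(p⁴-2p³-128p²+354p+2079) + (172p³+76p²-17564p+26532)
  p⁴-2p³-128p²+354p+2079 = ((1/172)p-105/7396)(172p³+76p²-17564p+26532) + (-(45864/1849)p²-(91728/1849)p+4540536/1849)
  172p³+76p²-17564p+26532 = (-(79507/11466)p+123883/11466)(-(45864/1849)p²-(91728/1849)p+4540536/1849) + (0)
Last nonzero remainder: -(45864/1849)p²-(91728/1849)p+4540536/1849. Dividing through by -45864/1849 gives the monic gcd p²+2p-99.

p²+2p-99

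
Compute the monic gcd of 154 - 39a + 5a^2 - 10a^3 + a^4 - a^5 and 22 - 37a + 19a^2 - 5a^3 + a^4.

Repeated division with remainder:
  -a^5 + a^4 - 10a^3 + 5a^2 - 39a + 154 = (-a - 4)(a^4 - 5a^3 + 19a^2 - 37a + 22) + (-11a^3 + 44a^2 - 165a + 242)
  a^4 - 5a^3 + 19a^2 - 37a + 22 = (-(1/11)a + 1/11)(-11a^3 + 44a^2 - 165a + 242) + (0)
Last nonzero remainder: -11a^3 + 44a^2 - 165a + 242. Dividing through by -11 gives the monic gcd a^3 - 4a^2 + 15a - 22.

-22 + 15a - 4a^2 + a^3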